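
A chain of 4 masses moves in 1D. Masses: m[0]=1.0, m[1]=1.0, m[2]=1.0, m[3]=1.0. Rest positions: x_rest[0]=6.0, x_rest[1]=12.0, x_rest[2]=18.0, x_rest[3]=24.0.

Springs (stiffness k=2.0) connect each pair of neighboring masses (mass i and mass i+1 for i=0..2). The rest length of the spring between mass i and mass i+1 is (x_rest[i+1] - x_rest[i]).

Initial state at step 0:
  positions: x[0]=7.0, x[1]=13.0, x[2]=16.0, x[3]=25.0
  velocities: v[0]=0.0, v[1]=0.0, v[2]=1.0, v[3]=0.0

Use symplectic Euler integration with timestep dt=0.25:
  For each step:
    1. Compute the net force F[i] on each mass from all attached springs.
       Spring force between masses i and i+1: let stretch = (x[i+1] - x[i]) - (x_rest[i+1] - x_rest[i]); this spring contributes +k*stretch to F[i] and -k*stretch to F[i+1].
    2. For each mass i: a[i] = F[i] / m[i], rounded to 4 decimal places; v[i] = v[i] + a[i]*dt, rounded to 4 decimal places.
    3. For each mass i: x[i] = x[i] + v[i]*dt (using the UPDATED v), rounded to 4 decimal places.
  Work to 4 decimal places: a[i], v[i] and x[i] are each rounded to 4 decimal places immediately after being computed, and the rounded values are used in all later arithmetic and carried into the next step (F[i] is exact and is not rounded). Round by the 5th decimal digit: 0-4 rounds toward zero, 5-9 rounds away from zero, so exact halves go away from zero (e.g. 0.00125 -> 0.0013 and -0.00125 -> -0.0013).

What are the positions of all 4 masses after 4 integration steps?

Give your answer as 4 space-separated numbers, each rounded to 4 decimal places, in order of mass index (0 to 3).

Step 0: x=[7.0000 13.0000 16.0000 25.0000] v=[0.0000 0.0000 1.0000 0.0000]
Step 1: x=[7.0000 12.6250 17.0000 24.6250] v=[0.0000 -1.5000 4.0000 -1.5000]
Step 2: x=[6.9531 12.0938 18.4063 24.0469] v=[-0.1875 -2.1250 5.6250 -2.3125]
Step 3: x=[6.7988 11.7090 19.7286 23.5137] v=[-0.6172 -1.5391 5.2891 -2.1328]
Step 4: x=[6.5083 11.7129 20.5216 23.2574] v=[-1.1621 0.0156 3.1719 -1.0254]

Answer: 6.5083 11.7129 20.5216 23.2574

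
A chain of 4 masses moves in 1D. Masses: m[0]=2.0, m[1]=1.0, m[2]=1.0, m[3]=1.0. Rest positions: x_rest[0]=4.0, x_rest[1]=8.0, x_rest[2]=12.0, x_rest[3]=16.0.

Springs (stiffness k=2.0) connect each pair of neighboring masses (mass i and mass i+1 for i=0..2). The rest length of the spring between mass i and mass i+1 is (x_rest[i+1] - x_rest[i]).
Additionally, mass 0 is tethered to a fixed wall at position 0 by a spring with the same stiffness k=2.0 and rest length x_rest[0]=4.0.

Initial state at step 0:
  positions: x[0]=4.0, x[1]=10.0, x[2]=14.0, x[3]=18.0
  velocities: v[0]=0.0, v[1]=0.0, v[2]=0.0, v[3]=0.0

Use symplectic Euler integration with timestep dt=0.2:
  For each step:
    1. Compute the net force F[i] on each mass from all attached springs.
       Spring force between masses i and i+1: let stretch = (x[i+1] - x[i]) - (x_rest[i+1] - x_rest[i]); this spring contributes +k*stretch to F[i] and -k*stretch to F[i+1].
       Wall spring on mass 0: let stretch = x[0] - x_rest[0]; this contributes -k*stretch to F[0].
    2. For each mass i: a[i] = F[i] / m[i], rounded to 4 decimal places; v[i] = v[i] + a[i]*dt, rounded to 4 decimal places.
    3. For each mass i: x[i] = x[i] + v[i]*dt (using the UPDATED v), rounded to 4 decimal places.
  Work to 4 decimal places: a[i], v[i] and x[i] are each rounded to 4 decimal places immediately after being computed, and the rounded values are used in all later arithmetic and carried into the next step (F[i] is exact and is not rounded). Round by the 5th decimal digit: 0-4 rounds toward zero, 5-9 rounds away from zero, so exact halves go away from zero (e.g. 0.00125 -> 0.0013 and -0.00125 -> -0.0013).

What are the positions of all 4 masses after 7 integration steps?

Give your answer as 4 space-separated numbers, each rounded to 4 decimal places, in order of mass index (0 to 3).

Step 0: x=[4.0000 10.0000 14.0000 18.0000] v=[0.0000 0.0000 0.0000 0.0000]
Step 1: x=[4.0800 9.8400 14.0000 18.0000] v=[0.4000 -0.8000 0.0000 0.0000]
Step 2: x=[4.2272 9.5520 13.9872 18.0000] v=[0.7360 -1.4400 -0.0640 0.0000]
Step 3: x=[4.4183 9.1928 13.9406 17.9990] v=[0.9555 -1.7958 -0.2330 -0.0051]
Step 4: x=[4.6236 8.8315 13.8388 17.9933] v=[1.0267 -1.8065 -0.5088 -0.0285]
Step 5: x=[4.8123 8.5342 13.6688 17.9752] v=[0.9436 -1.4867 -0.8499 -0.0903]
Step 6: x=[4.9574 8.3499 13.4326 17.9326] v=[0.7255 -0.9216 -1.1812 -0.2129]
Step 7: x=[5.0399 8.3008 13.1497 17.8500] v=[0.4125 -0.2455 -1.4143 -0.4129]

Answer: 5.0399 8.3008 13.1497 17.8500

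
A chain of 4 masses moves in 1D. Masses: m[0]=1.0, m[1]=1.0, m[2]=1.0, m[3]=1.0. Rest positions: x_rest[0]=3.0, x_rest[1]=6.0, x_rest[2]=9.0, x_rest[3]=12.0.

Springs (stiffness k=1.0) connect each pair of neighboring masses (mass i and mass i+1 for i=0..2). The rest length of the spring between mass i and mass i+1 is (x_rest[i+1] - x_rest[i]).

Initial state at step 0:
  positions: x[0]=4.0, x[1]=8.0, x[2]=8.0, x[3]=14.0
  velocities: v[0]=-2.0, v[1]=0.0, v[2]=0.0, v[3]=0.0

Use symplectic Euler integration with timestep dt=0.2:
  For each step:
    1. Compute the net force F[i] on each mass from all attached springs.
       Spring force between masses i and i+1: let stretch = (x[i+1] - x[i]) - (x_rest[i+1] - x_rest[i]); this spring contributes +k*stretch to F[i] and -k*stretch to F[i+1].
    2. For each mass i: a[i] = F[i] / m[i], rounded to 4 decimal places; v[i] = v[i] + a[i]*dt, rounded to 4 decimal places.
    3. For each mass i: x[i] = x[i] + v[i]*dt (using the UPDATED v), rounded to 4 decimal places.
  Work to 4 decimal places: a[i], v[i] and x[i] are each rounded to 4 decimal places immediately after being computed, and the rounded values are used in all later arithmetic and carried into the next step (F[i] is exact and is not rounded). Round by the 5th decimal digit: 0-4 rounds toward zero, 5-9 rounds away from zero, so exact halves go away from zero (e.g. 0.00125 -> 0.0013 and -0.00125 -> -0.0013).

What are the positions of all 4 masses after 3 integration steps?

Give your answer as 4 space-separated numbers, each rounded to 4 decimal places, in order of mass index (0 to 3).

Step 0: x=[4.0000 8.0000 8.0000 14.0000] v=[-2.0000 0.0000 0.0000 0.0000]
Step 1: x=[3.6400 7.8400 8.2400 13.8800] v=[-1.8000 -0.8000 1.2000 -0.6000]
Step 2: x=[3.3280 7.5280 8.6896 13.6544] v=[-1.5600 -1.5600 2.2480 -1.1280]
Step 3: x=[3.0640 7.0945 9.2913 13.3502] v=[-1.3200 -2.1677 3.0086 -1.5210]

Answer: 3.0640 7.0945 9.2913 13.3502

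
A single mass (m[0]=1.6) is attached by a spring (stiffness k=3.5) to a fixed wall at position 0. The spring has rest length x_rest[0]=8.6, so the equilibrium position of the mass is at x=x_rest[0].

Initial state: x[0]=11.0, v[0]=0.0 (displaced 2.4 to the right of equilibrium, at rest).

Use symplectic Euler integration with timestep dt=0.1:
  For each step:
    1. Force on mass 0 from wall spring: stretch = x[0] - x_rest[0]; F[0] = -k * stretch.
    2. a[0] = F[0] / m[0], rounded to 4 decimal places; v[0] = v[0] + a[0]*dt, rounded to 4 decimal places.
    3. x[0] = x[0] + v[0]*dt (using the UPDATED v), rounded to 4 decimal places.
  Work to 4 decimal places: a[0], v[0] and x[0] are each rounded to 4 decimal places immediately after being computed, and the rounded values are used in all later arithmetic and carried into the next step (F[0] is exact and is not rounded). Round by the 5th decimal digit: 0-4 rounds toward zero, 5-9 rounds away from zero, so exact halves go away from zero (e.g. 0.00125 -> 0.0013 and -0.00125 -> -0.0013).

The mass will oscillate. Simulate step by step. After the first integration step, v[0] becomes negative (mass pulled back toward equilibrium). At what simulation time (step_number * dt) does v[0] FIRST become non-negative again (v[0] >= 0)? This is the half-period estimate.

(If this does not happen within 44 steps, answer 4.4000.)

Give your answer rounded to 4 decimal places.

Answer: 2.2000

Derivation:
Step 0: x=[11.0000] v=[0.0000]
Step 1: x=[10.9475] v=[-0.5250]
Step 2: x=[10.8437] v=[-1.0385]
Step 3: x=[10.6908] v=[-1.5293]
Step 4: x=[10.4921] v=[-1.9867]
Step 5: x=[10.2520] v=[-2.4006]
Step 6: x=[9.9758] v=[-2.7620]
Step 7: x=[9.6695] v=[-3.0630]
Step 8: x=[9.3398] v=[-3.2970]
Step 9: x=[8.9939] v=[-3.4588]
Step 10: x=[8.6394] v=[-3.5450]
Step 11: x=[8.2840] v=[-3.5536]
Step 12: x=[7.9356] v=[-3.4845]
Step 13: x=[7.6017] v=[-3.3392]
Step 14: x=[7.2896] v=[-3.1208]
Step 15: x=[7.0062] v=[-2.8342]
Step 16: x=[6.7576] v=[-2.4856]
Step 17: x=[6.5493] v=[-2.0826]
Step 18: x=[6.3859] v=[-1.6340]
Step 19: x=[6.2709] v=[-1.1497]
Step 20: x=[6.2069] v=[-0.6402]
Step 21: x=[6.1952] v=[-0.1167]
Step 22: x=[6.2361] v=[0.4094]
First v>=0 after going negative at step 22, time=2.2000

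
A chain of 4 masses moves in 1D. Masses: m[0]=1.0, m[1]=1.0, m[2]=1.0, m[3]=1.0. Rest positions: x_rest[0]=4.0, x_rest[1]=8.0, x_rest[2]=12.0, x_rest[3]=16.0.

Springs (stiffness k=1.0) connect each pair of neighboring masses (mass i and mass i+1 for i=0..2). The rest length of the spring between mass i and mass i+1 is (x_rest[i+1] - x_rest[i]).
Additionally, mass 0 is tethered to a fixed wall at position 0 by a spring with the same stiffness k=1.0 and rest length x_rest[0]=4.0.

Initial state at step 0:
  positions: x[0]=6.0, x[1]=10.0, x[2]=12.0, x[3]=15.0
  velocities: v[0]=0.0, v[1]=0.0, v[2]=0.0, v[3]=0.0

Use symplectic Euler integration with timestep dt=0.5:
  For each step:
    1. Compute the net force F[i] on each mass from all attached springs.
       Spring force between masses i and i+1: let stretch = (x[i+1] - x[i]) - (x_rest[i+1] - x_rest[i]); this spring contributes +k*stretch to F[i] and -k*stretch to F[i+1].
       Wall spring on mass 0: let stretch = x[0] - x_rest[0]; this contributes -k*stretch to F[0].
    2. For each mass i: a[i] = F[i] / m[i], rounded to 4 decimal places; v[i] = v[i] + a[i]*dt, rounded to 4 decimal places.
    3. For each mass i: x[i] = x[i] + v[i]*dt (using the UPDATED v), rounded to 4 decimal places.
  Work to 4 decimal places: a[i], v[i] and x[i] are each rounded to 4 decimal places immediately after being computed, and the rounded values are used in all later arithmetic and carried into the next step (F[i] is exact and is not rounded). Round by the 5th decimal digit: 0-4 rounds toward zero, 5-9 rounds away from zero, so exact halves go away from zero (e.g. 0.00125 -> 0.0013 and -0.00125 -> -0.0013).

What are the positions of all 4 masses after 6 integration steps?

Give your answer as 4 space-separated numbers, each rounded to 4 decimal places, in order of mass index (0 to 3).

Answer: 2.3679 6.5450 11.9100 18.0242

Derivation:
Step 0: x=[6.0000 10.0000 12.0000 15.0000] v=[0.0000 0.0000 0.0000 0.0000]
Step 1: x=[5.5000 9.5000 12.2500 15.2500] v=[-1.0000 -1.0000 0.5000 0.5000]
Step 2: x=[4.6250 8.6875 12.5625 15.7500] v=[-1.7500 -1.6250 0.6250 1.0000]
Step 3: x=[3.6094 7.8281 12.7032 16.4532] v=[-2.0313 -1.7188 0.2813 1.4063]
Step 4: x=[2.7461 7.1328 12.5626 17.2189] v=[-1.7267 -1.3906 -0.2813 1.5313]
Step 5: x=[2.2929 6.6983 12.2286 17.8205] v=[-0.9064 -0.8691 -0.6681 1.2032]
Step 6: x=[2.3679 6.5450 11.9100 18.0242] v=[0.1499 -0.3067 -0.6373 0.4073]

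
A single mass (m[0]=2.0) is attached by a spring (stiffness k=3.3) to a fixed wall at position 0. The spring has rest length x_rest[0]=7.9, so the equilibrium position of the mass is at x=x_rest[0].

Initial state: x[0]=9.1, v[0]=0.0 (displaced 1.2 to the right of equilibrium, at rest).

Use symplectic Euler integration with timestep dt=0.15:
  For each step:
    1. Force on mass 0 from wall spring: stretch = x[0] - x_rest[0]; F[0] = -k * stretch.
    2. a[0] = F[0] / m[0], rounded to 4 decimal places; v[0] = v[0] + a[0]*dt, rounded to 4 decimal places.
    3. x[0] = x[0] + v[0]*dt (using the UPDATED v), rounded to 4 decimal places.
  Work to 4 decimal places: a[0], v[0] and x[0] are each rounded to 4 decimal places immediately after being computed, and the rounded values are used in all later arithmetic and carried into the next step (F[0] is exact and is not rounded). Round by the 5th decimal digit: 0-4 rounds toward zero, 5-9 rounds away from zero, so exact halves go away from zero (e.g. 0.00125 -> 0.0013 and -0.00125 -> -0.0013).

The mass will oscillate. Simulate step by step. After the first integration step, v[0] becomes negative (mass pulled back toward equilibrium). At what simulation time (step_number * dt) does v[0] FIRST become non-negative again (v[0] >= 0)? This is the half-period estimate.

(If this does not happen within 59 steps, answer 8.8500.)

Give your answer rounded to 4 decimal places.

Answer: 2.5500

Derivation:
Step 0: x=[9.1000] v=[0.0000]
Step 1: x=[9.0555] v=[-0.2970]
Step 2: x=[8.9681] v=[-0.5830]
Step 3: x=[8.8410] v=[-0.8474]
Step 4: x=[8.6790] v=[-1.0803]
Step 5: x=[8.4880] v=[-1.2731]
Step 6: x=[8.2752] v=[-1.4186]
Step 7: x=[8.0485] v=[-1.5115]
Step 8: x=[7.8163] v=[-1.5483]
Step 9: x=[7.5872] v=[-1.5276]
Step 10: x=[7.3697] v=[-1.4502]
Step 11: x=[7.1719] v=[-1.3190]
Step 12: x=[7.0011] v=[-1.1388]
Step 13: x=[6.8637] v=[-0.9163]
Step 14: x=[6.7647] v=[-0.6598]
Step 15: x=[6.7079] v=[-0.3788]
Step 16: x=[6.6953] v=[-0.0838]
Step 17: x=[6.7275] v=[0.2144]
First v>=0 after going negative at step 17, time=2.5500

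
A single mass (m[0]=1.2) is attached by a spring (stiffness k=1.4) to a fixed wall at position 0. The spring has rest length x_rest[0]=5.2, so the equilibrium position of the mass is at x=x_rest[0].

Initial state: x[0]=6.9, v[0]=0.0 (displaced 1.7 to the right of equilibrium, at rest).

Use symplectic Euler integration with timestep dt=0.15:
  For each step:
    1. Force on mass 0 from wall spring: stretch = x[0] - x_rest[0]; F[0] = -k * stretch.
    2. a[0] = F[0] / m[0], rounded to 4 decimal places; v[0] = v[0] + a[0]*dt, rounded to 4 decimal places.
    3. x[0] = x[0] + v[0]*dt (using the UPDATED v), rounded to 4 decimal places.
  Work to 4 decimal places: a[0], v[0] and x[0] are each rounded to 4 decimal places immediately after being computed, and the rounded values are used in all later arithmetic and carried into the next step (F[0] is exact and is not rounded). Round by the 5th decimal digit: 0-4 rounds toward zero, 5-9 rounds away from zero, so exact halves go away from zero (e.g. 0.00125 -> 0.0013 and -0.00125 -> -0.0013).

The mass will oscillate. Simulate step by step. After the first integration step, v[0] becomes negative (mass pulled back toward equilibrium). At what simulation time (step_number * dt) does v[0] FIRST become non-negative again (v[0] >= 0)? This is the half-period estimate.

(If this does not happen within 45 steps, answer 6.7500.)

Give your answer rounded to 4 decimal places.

Step 0: x=[6.9000] v=[0.0000]
Step 1: x=[6.8554] v=[-0.2975]
Step 2: x=[6.7673] v=[-0.5872]
Step 3: x=[6.6381] v=[-0.8615]
Step 4: x=[6.4711] v=[-1.1132]
Step 5: x=[6.2707] v=[-1.3357]
Step 6: x=[6.0422] v=[-1.5231]
Step 7: x=[5.7916] v=[-1.6705]
Step 8: x=[5.5255] v=[-1.7740]
Step 9: x=[5.2509] v=[-1.8310]
Step 10: x=[4.9749] v=[-1.8399]
Step 11: x=[4.7048] v=[-1.8005]
Step 12: x=[4.4477] v=[-1.7138]
Step 13: x=[4.2104] v=[-1.5821]
Step 14: x=[3.9991] v=[-1.4089]
Step 15: x=[3.8193] v=[-1.1987]
Step 16: x=[3.6757] v=[-0.9571]
Step 17: x=[3.5722] v=[-0.6903]
Step 18: x=[3.5114] v=[-0.4054]
Step 19: x=[3.4949] v=[-0.1099]
Step 20: x=[3.5232] v=[0.1885]
First v>=0 after going negative at step 20, time=3.0000

Answer: 3.0000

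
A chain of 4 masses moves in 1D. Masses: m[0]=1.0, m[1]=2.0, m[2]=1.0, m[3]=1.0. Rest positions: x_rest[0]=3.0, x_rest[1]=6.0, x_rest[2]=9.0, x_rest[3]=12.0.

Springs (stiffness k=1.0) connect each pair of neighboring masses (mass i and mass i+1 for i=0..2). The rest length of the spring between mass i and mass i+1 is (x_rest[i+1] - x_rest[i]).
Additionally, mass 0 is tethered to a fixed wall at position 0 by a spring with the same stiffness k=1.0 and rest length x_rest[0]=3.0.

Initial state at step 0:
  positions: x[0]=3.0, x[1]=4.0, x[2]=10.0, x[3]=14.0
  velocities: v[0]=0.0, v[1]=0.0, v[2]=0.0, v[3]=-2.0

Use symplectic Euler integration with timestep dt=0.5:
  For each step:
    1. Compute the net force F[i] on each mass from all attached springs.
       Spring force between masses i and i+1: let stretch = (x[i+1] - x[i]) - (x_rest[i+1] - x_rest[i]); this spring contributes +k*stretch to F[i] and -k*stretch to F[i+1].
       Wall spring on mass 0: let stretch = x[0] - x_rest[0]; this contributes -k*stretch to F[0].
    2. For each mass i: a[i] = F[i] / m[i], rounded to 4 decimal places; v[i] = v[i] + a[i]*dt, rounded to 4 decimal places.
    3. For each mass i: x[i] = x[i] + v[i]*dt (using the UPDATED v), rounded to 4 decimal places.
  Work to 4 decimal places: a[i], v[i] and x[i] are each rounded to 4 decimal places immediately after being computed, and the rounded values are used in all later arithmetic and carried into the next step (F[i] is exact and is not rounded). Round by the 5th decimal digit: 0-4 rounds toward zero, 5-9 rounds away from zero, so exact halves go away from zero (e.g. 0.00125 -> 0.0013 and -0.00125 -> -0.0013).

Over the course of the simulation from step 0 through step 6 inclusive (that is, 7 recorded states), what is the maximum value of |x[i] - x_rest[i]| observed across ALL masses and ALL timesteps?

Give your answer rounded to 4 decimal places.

Answer: 4.3353

Derivation:
Step 0: x=[3.0000 4.0000 10.0000 14.0000] v=[0.0000 0.0000 0.0000 -2.0000]
Step 1: x=[2.5000 4.6250 9.5000 12.7500] v=[-1.0000 1.2500 -1.0000 -2.5000]
Step 2: x=[1.9063 5.5938 8.5938 11.4375] v=[-1.1875 1.9375 -1.8125 -2.6250]
Step 3: x=[1.7579 6.4766 7.6485 10.1641] v=[-0.2969 1.7656 -1.8907 -2.5469]
Step 4: x=[2.3497 6.9161 7.0391 9.0118] v=[1.1835 0.8789 -1.2189 -2.3047]
Step 5: x=[3.4957 6.8001 6.8921 8.1163] v=[2.2919 -0.2320 -0.2941 -1.7911]
Step 6: x=[4.5939 6.2826 7.0281 7.6647] v=[2.1963 -1.0351 0.2720 -0.9032]
Max displacement = 4.3353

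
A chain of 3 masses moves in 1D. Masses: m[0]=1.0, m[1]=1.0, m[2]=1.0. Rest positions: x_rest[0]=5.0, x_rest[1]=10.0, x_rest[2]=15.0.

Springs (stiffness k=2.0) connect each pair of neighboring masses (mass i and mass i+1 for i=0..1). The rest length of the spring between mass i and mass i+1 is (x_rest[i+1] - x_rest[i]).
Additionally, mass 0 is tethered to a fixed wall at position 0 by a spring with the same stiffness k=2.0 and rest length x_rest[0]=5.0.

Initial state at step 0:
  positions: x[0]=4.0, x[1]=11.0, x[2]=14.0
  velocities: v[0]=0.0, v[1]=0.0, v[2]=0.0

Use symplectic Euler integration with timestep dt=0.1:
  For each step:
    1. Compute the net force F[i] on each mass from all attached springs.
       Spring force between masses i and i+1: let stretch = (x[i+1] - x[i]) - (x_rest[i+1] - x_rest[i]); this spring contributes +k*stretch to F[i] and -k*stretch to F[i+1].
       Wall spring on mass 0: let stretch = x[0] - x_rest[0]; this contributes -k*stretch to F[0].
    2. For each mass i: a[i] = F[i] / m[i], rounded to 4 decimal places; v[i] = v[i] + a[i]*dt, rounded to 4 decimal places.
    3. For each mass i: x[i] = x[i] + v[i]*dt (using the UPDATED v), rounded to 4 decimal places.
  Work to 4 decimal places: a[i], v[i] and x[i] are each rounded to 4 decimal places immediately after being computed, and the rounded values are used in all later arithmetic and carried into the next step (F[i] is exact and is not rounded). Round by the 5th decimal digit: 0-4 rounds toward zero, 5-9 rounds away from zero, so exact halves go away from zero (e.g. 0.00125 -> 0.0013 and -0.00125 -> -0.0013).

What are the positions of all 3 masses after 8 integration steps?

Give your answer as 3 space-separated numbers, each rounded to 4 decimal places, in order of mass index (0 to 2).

Answer: 5.4338 9.0672 15.0016

Derivation:
Step 0: x=[4.0000 11.0000 14.0000] v=[0.0000 0.0000 0.0000]
Step 1: x=[4.0600 10.9200 14.0400] v=[0.6000 -0.8000 0.4000]
Step 2: x=[4.1760 10.7652 14.1176] v=[1.1600 -1.5480 0.7760]
Step 3: x=[4.3403 10.5457 14.2282] v=[1.6426 -2.1954 1.1055]
Step 4: x=[4.5419 10.2757 14.3651] v=[2.0156 -2.7000 1.3690]
Step 5: x=[4.7673 9.9728 14.5202] v=[2.2540 -3.0289 1.5511]
Step 6: x=[5.0015 9.6568 14.6844] v=[2.3416 -3.1605 1.6416]
Step 7: x=[5.2287 9.3482 14.8480] v=[2.2724 -3.0860 1.6361]
Step 8: x=[5.4338 9.0672 15.0016] v=[2.0506 -2.8099 1.5361]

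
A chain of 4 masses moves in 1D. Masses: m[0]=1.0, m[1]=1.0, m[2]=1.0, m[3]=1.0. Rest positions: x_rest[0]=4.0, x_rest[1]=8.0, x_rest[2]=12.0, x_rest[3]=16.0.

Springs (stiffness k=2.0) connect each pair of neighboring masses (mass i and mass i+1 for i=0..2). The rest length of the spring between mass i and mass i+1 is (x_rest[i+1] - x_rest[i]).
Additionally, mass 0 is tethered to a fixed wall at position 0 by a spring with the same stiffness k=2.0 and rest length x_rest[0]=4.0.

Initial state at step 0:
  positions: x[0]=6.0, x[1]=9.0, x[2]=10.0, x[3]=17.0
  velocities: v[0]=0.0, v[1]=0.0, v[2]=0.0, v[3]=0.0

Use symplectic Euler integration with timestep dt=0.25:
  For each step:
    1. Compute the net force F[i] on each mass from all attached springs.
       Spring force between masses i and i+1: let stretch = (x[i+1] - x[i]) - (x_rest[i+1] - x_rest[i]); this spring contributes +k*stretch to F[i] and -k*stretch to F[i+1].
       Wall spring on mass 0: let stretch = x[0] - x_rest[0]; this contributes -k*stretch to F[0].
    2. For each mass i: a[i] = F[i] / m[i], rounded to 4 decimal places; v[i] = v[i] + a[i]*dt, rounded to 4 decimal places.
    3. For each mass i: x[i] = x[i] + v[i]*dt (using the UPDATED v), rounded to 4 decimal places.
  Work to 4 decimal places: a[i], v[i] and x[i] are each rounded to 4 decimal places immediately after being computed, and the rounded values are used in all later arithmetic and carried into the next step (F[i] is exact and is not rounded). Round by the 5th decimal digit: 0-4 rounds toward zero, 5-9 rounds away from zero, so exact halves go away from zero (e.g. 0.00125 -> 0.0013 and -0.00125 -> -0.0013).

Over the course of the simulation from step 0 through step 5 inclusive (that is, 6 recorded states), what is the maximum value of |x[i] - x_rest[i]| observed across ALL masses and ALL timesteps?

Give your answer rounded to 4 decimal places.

Answer: 2.3662

Derivation:
Step 0: x=[6.0000 9.0000 10.0000 17.0000] v=[0.0000 0.0000 0.0000 0.0000]
Step 1: x=[5.6250 8.7500 10.7500 16.6250] v=[-1.5000 -1.0000 3.0000 -1.5000]
Step 2: x=[4.9375 8.3594 11.9844 16.0156] v=[-2.7500 -1.5625 4.9375 -2.4375]
Step 3: x=[4.0606 7.9942 13.2696 15.4023] v=[-3.5078 -1.4610 5.1406 -2.4531]
Step 4: x=[3.1678 7.7967 14.1619 15.0224] v=[-3.5713 -0.7901 3.5693 -1.5195]
Step 5: x=[2.4576 7.8162 14.3662 15.0350] v=[-2.8408 0.0781 0.8170 0.0503]
Max displacement = 2.3662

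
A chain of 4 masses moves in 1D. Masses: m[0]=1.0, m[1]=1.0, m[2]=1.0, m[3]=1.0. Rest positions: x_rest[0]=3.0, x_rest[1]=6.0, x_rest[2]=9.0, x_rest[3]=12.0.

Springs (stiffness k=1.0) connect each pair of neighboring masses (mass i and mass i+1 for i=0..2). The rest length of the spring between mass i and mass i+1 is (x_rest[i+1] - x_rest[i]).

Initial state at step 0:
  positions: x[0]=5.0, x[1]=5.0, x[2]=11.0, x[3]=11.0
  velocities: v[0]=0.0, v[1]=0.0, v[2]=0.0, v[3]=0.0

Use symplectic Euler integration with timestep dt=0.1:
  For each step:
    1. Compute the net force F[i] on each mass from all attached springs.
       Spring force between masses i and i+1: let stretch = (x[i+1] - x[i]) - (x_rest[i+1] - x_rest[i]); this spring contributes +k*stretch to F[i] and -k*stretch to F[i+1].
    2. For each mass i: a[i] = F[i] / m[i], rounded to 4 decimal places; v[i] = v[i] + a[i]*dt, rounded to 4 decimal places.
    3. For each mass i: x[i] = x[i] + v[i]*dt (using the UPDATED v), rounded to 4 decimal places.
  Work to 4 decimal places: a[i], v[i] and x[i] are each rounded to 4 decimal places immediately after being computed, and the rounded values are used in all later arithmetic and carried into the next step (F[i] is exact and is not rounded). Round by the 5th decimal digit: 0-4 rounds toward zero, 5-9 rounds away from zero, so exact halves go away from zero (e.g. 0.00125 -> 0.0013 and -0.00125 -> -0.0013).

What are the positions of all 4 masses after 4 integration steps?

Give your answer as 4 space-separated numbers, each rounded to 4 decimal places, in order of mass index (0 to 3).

Answer: 4.7133 5.5690 10.4310 11.2867

Derivation:
Step 0: x=[5.0000 5.0000 11.0000 11.0000] v=[0.0000 0.0000 0.0000 0.0000]
Step 1: x=[4.9700 5.0600 10.9400 11.0300] v=[-0.3000 0.6000 -0.6000 0.3000]
Step 2: x=[4.9109 5.1779 10.8221 11.0891] v=[-0.5910 1.1790 -1.1790 0.5910]
Step 3: x=[4.8245 5.3496 10.6504 11.1755] v=[-0.8643 1.7167 -1.7167 0.8643]
Step 4: x=[4.7133 5.5690 10.4310 11.2867] v=[-1.1118 2.1943 -2.1943 1.1118]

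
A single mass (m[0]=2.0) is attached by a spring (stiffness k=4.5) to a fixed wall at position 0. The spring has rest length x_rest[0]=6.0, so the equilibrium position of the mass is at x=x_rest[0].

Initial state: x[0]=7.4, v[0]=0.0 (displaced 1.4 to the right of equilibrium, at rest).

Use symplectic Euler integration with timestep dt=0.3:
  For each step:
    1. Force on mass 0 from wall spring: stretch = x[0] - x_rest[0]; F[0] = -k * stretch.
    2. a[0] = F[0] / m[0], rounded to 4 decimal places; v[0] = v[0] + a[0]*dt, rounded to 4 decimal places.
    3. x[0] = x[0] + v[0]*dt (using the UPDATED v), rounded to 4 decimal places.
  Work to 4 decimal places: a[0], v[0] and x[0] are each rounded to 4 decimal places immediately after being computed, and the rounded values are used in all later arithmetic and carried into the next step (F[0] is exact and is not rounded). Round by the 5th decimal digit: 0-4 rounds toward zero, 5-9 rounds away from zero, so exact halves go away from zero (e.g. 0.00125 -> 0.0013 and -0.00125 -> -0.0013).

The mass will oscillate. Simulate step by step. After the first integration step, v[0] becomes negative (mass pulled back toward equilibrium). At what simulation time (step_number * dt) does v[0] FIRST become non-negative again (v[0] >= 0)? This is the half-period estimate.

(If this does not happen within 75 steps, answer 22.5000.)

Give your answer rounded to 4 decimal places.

Answer: 2.1000

Derivation:
Step 0: x=[7.4000] v=[0.0000]
Step 1: x=[7.1165] v=[-0.9450]
Step 2: x=[6.6069] v=[-1.6986]
Step 3: x=[5.9744] v=[-2.1083]
Step 4: x=[5.3471] v=[-2.0910]
Step 5: x=[4.8520] v=[-1.6503]
Step 6: x=[4.5894] v=[-0.8754]
Step 7: x=[4.6124] v=[0.0768]
First v>=0 after going negative at step 7, time=2.1000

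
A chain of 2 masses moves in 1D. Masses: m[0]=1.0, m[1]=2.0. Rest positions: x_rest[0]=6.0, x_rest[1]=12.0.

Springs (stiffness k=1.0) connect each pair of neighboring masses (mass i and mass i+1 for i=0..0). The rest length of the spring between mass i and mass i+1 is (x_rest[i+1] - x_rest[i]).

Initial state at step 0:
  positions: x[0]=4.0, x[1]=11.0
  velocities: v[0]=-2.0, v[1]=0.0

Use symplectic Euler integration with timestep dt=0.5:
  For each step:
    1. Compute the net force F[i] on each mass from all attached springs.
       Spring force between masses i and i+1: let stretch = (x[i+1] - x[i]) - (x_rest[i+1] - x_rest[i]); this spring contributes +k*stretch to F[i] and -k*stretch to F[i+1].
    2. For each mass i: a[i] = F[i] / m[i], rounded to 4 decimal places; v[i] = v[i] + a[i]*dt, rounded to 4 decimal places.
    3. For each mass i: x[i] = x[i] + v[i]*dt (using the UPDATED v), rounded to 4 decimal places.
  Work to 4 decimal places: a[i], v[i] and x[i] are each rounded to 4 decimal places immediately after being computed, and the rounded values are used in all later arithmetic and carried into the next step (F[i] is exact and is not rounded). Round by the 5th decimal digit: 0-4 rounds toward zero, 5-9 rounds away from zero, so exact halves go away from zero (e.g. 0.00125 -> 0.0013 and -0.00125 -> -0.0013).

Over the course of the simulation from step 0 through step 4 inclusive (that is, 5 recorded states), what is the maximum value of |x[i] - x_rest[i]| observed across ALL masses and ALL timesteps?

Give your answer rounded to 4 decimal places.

Step 0: x=[4.0000 11.0000] v=[-2.0000 0.0000]
Step 1: x=[3.2500 10.8750] v=[-1.5000 -0.2500]
Step 2: x=[2.9063 10.5469] v=[-0.6875 -0.6563]
Step 3: x=[2.9727 10.0137] v=[0.1328 -1.0665]
Step 4: x=[3.2994 9.3503] v=[0.6533 -1.3268]
Max displacement = 3.0937

Answer: 3.0937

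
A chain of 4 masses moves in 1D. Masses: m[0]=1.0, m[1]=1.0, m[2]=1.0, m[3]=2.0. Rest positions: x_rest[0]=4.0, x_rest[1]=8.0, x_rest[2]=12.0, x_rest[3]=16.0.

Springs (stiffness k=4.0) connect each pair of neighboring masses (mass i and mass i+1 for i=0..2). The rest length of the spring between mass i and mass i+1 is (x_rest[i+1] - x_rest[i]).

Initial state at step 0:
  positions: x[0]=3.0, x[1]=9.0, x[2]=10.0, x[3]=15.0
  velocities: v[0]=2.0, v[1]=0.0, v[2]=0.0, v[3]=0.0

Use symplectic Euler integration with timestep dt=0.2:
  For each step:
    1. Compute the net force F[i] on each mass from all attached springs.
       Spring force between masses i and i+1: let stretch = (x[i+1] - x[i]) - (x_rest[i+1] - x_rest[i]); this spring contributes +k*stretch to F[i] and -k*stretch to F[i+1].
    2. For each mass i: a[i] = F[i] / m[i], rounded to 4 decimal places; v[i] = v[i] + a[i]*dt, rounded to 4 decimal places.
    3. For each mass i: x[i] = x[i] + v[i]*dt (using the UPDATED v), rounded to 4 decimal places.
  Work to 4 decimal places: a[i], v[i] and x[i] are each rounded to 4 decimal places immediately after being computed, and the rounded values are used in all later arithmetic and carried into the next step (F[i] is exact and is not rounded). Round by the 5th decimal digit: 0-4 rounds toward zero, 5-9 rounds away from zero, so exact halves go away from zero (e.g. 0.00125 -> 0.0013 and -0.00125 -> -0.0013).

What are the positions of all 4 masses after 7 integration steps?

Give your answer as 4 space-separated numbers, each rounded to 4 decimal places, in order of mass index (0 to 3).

Answer: 3.5449 9.3397 10.6595 15.6279

Derivation:
Step 0: x=[3.0000 9.0000 10.0000 15.0000] v=[2.0000 0.0000 0.0000 0.0000]
Step 1: x=[3.7200 8.2000 10.6400 14.9200] v=[3.6000 -4.0000 3.2000 -0.4000]
Step 2: x=[4.5168 7.0736 11.5744 14.8176] v=[3.9840 -5.6320 4.6720 -0.5120]
Step 3: x=[5.0827 6.2582 12.3076 14.7757] v=[2.8294 -4.0768 3.6659 -0.2093]
Step 4: x=[5.1967 6.2227 12.4678 14.8564] v=[0.5698 -0.1777 0.8009 0.4035]
Step 5: x=[4.8348 7.0222 12.0109 15.0660] v=[-1.8094 3.9976 -2.2843 1.0481]
Step 6: x=[4.1829 8.2699 11.2447 15.3512] v=[-3.2595 6.2386 -3.8312 1.4261]
Step 7: x=[3.5449 9.3397 10.6595 15.6279] v=[-3.1899 5.3488 -2.9258 1.3835]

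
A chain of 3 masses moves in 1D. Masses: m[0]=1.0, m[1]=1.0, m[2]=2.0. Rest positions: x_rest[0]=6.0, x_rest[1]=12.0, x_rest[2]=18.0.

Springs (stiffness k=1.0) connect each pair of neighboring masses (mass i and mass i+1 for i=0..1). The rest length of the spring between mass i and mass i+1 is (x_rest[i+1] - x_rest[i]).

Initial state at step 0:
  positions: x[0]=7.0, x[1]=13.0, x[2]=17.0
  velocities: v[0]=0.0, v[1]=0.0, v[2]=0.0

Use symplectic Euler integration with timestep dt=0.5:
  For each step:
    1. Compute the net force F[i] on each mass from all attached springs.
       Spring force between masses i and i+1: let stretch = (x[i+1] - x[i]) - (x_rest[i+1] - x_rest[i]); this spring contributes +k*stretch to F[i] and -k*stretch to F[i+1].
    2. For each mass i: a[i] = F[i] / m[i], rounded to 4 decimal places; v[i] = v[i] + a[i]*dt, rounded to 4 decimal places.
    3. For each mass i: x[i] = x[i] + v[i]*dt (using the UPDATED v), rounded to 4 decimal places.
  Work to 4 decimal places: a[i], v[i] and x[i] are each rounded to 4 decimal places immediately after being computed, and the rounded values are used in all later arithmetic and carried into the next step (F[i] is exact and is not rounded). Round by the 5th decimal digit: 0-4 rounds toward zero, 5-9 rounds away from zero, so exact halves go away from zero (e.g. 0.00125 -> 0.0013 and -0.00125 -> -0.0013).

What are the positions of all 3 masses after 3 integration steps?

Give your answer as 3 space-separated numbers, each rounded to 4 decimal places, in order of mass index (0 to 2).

Answer: 6.4844 11.3516 18.0821

Derivation:
Step 0: x=[7.0000 13.0000 17.0000] v=[0.0000 0.0000 0.0000]
Step 1: x=[7.0000 12.5000 17.2500] v=[0.0000 -1.0000 0.5000]
Step 2: x=[6.8750 11.8125 17.6563] v=[-0.2500 -1.3750 0.8125]
Step 3: x=[6.4844 11.3516 18.0821] v=[-0.7813 -0.9219 0.8516]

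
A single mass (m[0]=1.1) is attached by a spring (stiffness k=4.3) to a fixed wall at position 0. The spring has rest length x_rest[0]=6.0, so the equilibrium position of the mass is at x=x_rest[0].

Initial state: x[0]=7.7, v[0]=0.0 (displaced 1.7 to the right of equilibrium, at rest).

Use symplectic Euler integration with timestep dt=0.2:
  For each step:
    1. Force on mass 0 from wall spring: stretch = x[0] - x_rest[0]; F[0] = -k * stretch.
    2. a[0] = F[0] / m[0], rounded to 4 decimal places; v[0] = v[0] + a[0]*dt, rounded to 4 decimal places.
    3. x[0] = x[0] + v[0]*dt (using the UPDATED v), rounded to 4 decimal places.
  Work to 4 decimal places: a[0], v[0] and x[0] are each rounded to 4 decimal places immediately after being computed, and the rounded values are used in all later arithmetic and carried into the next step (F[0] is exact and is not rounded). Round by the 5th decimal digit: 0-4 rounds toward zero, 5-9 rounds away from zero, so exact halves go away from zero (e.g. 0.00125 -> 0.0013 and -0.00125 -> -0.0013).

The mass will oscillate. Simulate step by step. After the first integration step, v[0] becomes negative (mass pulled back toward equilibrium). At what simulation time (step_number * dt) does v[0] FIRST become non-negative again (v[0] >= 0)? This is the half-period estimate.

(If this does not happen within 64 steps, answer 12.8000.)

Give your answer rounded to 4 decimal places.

Answer: 1.6000

Derivation:
Step 0: x=[7.7000] v=[0.0000]
Step 1: x=[7.4342] v=[-1.3291]
Step 2: x=[6.9441] v=[-2.4504]
Step 3: x=[6.3064] v=[-3.1885]
Step 4: x=[5.6208] v=[-3.4280]
Step 5: x=[4.9945] v=[-3.1315]
Step 6: x=[4.5254] v=[-2.3454]
Step 7: x=[4.2869] v=[-1.1925]
Step 8: x=[4.3163] v=[0.1468]
First v>=0 after going negative at step 8, time=1.6000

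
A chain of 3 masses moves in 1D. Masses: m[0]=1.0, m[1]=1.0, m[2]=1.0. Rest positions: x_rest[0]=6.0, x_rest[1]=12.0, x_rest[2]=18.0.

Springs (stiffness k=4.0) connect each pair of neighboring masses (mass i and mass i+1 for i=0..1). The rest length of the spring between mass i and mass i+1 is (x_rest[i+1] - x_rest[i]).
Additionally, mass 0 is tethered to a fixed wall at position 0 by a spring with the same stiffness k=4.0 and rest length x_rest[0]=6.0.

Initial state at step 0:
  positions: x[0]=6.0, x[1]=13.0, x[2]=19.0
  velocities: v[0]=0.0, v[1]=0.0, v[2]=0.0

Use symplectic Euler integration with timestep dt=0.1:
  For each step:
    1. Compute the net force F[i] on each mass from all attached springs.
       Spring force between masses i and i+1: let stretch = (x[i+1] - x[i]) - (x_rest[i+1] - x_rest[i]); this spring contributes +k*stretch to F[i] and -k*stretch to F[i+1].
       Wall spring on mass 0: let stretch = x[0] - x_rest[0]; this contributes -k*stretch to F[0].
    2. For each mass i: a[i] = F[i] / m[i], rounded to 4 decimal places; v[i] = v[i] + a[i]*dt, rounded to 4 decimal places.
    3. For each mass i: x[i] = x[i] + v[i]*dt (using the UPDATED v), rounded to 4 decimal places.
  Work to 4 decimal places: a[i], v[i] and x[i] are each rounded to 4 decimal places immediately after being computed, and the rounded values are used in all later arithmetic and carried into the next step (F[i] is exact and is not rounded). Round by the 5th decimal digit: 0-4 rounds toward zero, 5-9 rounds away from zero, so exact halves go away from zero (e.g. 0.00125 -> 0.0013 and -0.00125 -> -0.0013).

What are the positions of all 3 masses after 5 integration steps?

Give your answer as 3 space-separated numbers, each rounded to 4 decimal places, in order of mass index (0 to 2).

Answer: 6.4475 12.5508 18.9509

Derivation:
Step 0: x=[6.0000 13.0000 19.0000] v=[0.0000 0.0000 0.0000]
Step 1: x=[6.0400 12.9600 19.0000] v=[0.4000 -0.4000 0.0000]
Step 2: x=[6.1152 12.8848 18.9984] v=[0.7520 -0.7520 -0.0160]
Step 3: x=[6.2166 12.7834 18.9923] v=[1.0138 -1.0144 -0.0614]
Step 4: x=[6.3320 12.6676 18.9778] v=[1.1539 -1.1576 -0.1450]
Step 5: x=[6.4475 12.5508 18.9509] v=[1.1553 -1.1678 -0.2691]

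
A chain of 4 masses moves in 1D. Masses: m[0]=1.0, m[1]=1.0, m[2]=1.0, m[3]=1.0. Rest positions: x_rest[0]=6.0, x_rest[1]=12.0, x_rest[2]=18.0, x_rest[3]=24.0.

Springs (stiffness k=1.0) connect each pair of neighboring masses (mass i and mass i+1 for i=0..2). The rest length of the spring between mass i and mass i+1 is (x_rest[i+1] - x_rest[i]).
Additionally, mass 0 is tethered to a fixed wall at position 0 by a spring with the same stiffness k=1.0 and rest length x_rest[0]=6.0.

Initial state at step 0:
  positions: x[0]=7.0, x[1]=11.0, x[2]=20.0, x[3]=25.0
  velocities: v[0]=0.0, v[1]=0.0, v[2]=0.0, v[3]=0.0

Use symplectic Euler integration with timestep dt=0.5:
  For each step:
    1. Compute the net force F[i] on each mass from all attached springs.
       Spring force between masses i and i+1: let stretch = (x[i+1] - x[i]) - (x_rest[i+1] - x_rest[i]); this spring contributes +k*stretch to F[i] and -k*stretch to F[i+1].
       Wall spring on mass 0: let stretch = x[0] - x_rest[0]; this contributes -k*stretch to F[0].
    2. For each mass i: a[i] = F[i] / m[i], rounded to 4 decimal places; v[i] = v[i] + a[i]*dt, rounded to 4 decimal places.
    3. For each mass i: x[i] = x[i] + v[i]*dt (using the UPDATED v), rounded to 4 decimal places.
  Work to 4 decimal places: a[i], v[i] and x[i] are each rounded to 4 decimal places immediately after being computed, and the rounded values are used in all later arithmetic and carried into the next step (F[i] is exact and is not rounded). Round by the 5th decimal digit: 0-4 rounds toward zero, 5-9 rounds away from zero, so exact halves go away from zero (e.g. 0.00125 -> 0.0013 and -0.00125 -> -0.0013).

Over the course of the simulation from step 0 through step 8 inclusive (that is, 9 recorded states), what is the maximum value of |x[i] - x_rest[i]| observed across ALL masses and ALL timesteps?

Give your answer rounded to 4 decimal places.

Answer: 2.1094

Derivation:
Step 0: x=[7.0000 11.0000 20.0000 25.0000] v=[0.0000 0.0000 0.0000 0.0000]
Step 1: x=[6.2500 12.2500 19.0000 25.2500] v=[-1.5000 2.5000 -2.0000 0.5000]
Step 2: x=[5.4375 13.6875 17.8750 25.4375] v=[-1.6250 2.8750 -2.2500 0.3750]
Step 3: x=[5.3281 14.1094 17.5938 25.2344] v=[-0.2188 0.8438 -0.5625 -0.4063]
Step 4: x=[6.0820 13.2071 18.3516 24.6211] v=[1.5078 -1.8047 1.5156 -1.2266]
Step 5: x=[7.0967 11.8096 19.3907 23.9404] v=[2.0294 -2.7950 2.0781 -1.3614]
Step 6: x=[7.5155 11.1292 19.6719 23.6223] v=[0.8375 -1.3609 0.5624 -0.6363]
Step 7: x=[6.9588 11.6810 18.8050 23.8166] v=[-1.1134 1.1036 -1.7338 0.3885]
Step 8: x=[5.8430 12.8333 17.4100 24.2580] v=[-2.2317 2.3045 -2.7900 0.8827]
Max displacement = 2.1094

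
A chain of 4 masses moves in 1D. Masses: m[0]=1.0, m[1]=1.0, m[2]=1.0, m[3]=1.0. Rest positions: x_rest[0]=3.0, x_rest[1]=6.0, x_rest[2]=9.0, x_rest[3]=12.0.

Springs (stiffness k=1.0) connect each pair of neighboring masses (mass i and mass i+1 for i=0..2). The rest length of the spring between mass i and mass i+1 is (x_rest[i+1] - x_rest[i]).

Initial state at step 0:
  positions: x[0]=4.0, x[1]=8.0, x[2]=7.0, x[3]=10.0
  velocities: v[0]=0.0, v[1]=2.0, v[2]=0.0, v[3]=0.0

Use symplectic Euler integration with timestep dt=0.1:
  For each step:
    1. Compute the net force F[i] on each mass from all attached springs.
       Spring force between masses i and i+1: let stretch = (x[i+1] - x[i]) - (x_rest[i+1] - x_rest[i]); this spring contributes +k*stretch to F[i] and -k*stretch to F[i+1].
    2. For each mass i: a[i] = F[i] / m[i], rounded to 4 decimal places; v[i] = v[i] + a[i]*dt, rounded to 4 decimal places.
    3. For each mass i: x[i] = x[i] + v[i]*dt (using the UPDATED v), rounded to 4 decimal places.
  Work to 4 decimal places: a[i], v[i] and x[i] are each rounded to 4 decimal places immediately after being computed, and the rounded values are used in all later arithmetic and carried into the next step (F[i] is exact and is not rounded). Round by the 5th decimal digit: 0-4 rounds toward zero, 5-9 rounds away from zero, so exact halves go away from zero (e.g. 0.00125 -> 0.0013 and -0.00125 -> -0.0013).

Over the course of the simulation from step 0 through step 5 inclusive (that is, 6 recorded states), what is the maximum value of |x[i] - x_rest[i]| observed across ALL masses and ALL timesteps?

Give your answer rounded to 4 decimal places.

Step 0: x=[4.0000 8.0000 7.0000 10.0000] v=[0.0000 2.0000 0.0000 0.0000]
Step 1: x=[4.0100 8.1500 7.0400 10.0000] v=[0.1000 1.5000 0.4000 0.0000]
Step 2: x=[4.0314 8.2475 7.1207 10.0004] v=[0.2140 0.9750 0.8070 0.0040]
Step 3: x=[4.0650 8.2916 7.2415 10.0020] v=[0.3356 0.4407 1.2077 0.0160]
Step 4: x=[4.1108 8.2829 7.4004 10.0060] v=[0.4583 -0.0870 1.5888 0.0400]
Step 5: x=[4.1684 8.2237 7.5942 10.0139] v=[0.5755 -0.5925 1.9376 0.0794]
Max displacement = 2.2916

Answer: 2.2916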